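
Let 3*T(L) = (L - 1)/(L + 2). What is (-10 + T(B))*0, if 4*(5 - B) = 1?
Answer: 0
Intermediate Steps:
B = 19/4 (B = 5 - 1/4*1 = 5 - 1/4 = 19/4 ≈ 4.7500)
T(L) = (-1 + L)/(3*(2 + L)) (T(L) = ((L - 1)/(L + 2))/3 = ((-1 + L)/(2 + L))/3 = (-1 + L)/(3*(2 + L)))
(-10 + T(B))*0 = (-10 + (-1 + 19/4)/(3*(2 + 19/4)))*0 = (-10 + (1/3)*(15/4)/(27/4))*0 = (-10 + (1/3)*(4/27)*(15/4))*0 = (-10 + 5/27)*0 = -265/27*0 = 0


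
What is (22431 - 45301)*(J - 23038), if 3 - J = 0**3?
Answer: 526810450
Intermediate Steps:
J = 3 (J = 3 - 1*0**3 = 3 - 1*0 = 3 + 0 = 3)
(22431 - 45301)*(J - 23038) = (22431 - 45301)*(3 - 23038) = -22870*(-23035) = 526810450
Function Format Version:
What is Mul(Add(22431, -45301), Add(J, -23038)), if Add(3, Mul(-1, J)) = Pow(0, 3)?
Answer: 526810450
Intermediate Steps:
J = 3 (J = Add(3, Mul(-1, Pow(0, 3))) = Add(3, Mul(-1, 0)) = Add(3, 0) = 3)
Mul(Add(22431, -45301), Add(J, -23038)) = Mul(Add(22431, -45301), Add(3, -23038)) = Mul(-22870, -23035) = 526810450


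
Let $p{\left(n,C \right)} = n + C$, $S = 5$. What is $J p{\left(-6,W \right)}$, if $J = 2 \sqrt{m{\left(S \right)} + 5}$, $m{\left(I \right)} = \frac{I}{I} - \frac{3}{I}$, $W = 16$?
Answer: $12 \sqrt{15} \approx 46.476$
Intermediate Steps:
$m{\left(I \right)} = 1 - \frac{3}{I}$
$p{\left(n,C \right)} = C + n$
$J = \frac{6 \sqrt{15}}{5}$ ($J = 2 \sqrt{\frac{-3 + 5}{5} + 5} = 2 \sqrt{\frac{1}{5} \cdot 2 + 5} = 2 \sqrt{\frac{2}{5} + 5} = 2 \sqrt{\frac{27}{5}} = 2 \frac{3 \sqrt{15}}{5} = \frac{6 \sqrt{15}}{5} \approx 4.6476$)
$J p{\left(-6,W \right)} = \frac{6 \sqrt{15}}{5} \left(16 - 6\right) = \frac{6 \sqrt{15}}{5} \cdot 10 = 12 \sqrt{15}$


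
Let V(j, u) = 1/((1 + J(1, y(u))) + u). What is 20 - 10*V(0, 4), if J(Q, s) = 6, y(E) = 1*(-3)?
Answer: 210/11 ≈ 19.091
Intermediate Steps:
y(E) = -3
V(j, u) = 1/(7 + u) (V(j, u) = 1/((1 + 6) + u) = 1/(7 + u))
20 - 10*V(0, 4) = 20 - 10/(7 + 4) = 20 - 10/11 = 210/11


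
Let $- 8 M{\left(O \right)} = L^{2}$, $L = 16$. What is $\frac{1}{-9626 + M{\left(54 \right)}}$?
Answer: $- \frac{1}{9658} \approx -0.00010354$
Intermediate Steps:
$M{\left(O \right)} = -32$ ($M{\left(O \right)} = - \frac{16^{2}}{8} = \left(- \frac{1}{8}\right) 256 = -32$)
$\frac{1}{-9626 + M{\left(54 \right)}} = \frac{1}{-9626 - 32} = \frac{1}{-9658} = - \frac{1}{9658}$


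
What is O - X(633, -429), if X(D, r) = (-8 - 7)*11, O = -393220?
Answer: -393055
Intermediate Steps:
X(D, r) = -165 (X(D, r) = -15*11 = -165)
O - X(633, -429) = -393220 - 1*(-165) = -393220 + 165 = -393055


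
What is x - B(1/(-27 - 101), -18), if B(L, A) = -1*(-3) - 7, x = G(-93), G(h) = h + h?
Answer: -182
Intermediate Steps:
G(h) = 2*h
x = -186 (x = 2*(-93) = -186)
B(L, A) = -4 (B(L, A) = 3 - 7 = -4)
x - B(1/(-27 - 101), -18) = -186 - 1*(-4) = -186 + 4 = -182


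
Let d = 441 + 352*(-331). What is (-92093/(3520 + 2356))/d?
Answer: 4847/35896484 ≈ 0.00013503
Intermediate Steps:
d = -116071 (d = 441 - 116512 = -116071)
(-92093/(3520 + 2356))/d = -92093/(3520 + 2356)/(-116071) = -92093/5876*(-1/116071) = 4847/35896484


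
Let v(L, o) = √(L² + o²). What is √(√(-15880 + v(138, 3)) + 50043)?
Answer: √(50043 + I*√(15880 - 3*√2117)) ≈ 223.7 + 0.2804*I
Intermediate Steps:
√(√(-15880 + v(138, 3)) + 50043) = √(√(-15880 + √(138² + 3²)) + 50043) = √(√(-15880 + √(19044 + 9)) + 50043) = √(√(-15880 + √19053) + 50043) = √(√(-15880 + 3*√2117) + 50043) = √(50043 + √(-15880 + 3*√2117))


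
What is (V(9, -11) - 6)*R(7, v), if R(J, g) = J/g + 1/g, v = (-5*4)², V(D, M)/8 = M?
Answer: -47/25 ≈ -1.8800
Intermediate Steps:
V(D, M) = 8*M
v = 400 (v = (-20)² = 400)
R(J, g) = 1/g + J/g (R(J, g) = J/g + 1/g = 1/g + J/g)
(V(9, -11) - 6)*R(7, v) = (8*(-11) - 6)*((1 + 7)/400) = (-88 - 6)*((1/400)*8) = -94*1/50 = -47/25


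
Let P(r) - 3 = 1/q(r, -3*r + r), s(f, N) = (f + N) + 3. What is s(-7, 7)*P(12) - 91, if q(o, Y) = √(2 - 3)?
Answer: -82 - 3*I ≈ -82.0 - 3.0*I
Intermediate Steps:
q(o, Y) = I (q(o, Y) = √(-1) = I)
s(f, N) = 3 + N + f (s(f, N) = (N + f) + 3 = 3 + N + f)
P(r) = 3 - I (P(r) = 3 + 1/I = 3 - I)
s(-7, 7)*P(12) - 91 = (3 + 7 - 7)*(3 - I) - 91 = 3*(3 - I) - 91 = (9 - 3*I) - 91 = -82 - 3*I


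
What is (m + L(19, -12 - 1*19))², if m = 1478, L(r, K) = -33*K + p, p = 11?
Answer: 6310144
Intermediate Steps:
L(r, K) = 11 - 33*K (L(r, K) = -33*K + 11 = 11 - 33*K)
(m + L(19, -12 - 1*19))² = (1478 + (11 - 33*(-12 - 1*19)))² = (1478 + (11 - 33*(-12 - 19)))² = (1478 + (11 - 33*(-31)))² = (1478 + (11 + 1023))² = (1478 + 1034)² = 2512² = 6310144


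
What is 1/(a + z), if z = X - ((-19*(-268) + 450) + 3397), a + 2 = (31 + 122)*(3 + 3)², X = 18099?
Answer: 1/14666 ≈ 6.8185e-5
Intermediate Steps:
a = 5506 (a = -2 + (31 + 122)*(3 + 3)² = -2 + 153*6² = -2 + 153*36 = -2 + 5508 = 5506)
z = 9160 (z = 18099 - ((-19*(-268) + 450) + 3397) = 18099 - ((5092 + 450) + 3397) = 18099 - (5542 + 3397) = 18099 - 1*8939 = 18099 - 8939 = 9160)
1/(a + z) = 1/(5506 + 9160) = 1/14666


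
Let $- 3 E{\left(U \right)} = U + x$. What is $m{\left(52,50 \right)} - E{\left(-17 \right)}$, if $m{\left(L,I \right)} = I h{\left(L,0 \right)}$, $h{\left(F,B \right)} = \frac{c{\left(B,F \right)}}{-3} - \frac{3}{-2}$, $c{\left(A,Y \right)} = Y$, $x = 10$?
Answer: $-794$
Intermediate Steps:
$h{\left(F,B \right)} = \frac{3}{2} - \frac{F}{3}$ ($h{\left(F,B \right)} = \frac{F}{-3} - \frac{3}{-2} = F \left(- \frac{1}{3}\right) - - \frac{3}{2} = - \frac{F}{3} + \frac{3}{2} = \frac{3}{2} - \frac{F}{3}$)
$E{\left(U \right)} = - \frac{10}{3} - \frac{U}{3}$ ($E{\left(U \right)} = - \frac{U + 10}{3} = - \frac{10 + U}{3} = - \frac{10}{3} - \frac{U}{3}$)
$m{\left(L,I \right)} = I \left(\frac{3}{2} - \frac{L}{3}\right)$
$m{\left(52,50 \right)} - E{\left(-17 \right)} = \frac{1}{6} \cdot 50 \left(9 - 104\right) - \left(- \frac{10}{3} - - \frac{17}{3}\right) = \frac{1}{6} \cdot 50 \left(9 - 104\right) - \left(- \frac{10}{3} + \frac{17}{3}\right) = \frac{1}{6} \cdot 50 \left(-95\right) - \frac{7}{3} = - \frac{2375}{3} - \frac{7}{3} = -794$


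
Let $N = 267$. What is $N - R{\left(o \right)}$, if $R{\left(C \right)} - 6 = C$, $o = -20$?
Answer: $281$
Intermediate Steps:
$R{\left(C \right)} = 6 + C$
$N - R{\left(o \right)} = 267 - \left(6 - 20\right) = 267 - -14 = 267 + 14 = 281$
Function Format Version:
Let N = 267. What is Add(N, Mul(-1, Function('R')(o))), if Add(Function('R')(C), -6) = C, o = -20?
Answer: 281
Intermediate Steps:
Function('R')(C) = Add(6, C)
Add(N, Mul(-1, Function('R')(o))) = Add(267, Mul(-1, Add(6, -20))) = Add(267, Mul(-1, -14)) = Add(267, 14) = 281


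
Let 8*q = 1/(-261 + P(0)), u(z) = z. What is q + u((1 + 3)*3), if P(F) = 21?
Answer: 23039/1920 ≈ 11.999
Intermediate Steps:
q = -1/1920 (q = 1/(8*(-261 + 21)) = (1/8)/(-240) = (1/8)*(-1/240) = -1/1920 ≈ -0.00052083)
q + u((1 + 3)*3) = -1/1920 + (1 + 3)*3 = -1/1920 + 4*3 = -1/1920 + 12 = 23039/1920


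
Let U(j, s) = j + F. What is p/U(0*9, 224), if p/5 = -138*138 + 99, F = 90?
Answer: -2105/2 ≈ -1052.5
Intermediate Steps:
U(j, s) = 90 + j (U(j, s) = j + 90 = 90 + j)
p = -94725 (p = 5*(-138*138 + 99) = 5*(-19044 + 99) = 5*(-18945) = -94725)
p/U(0*9, 224) = -94725/(90 + 0*9) = -94725/(90 + 0) = -94725/90 = -94725*1/90 = -2105/2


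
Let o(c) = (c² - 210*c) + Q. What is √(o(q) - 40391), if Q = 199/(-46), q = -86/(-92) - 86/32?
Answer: 3*I*√602248335/368 ≈ 200.06*I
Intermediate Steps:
q = -645/368 (q = -86*(-1/92) - 86*1/32 = 43/46 - 43/16 = -645/368 ≈ -1.7527)
Q = -199/46 (Q = 199*(-1/46) = -199/46 ≈ -4.3261)
o(c) = -199/46 + c² - 210*c (o(c) = (c² - 210*c) - 199/46 = -199/46 + c² - 210*c)
√(o(q) - 40391) = √((-199/46 + (-645/368)² - 210*(-645/368)) - 40391) = √((-199/46 + 416025/135424 + 67725/184) - 40391) = √(49675769/135424 - 40391) = √(-5420235015/135424) = 3*I*√602248335/368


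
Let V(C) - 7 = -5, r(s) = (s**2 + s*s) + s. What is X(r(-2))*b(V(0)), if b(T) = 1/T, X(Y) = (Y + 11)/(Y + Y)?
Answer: 17/24 ≈ 0.70833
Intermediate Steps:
r(s) = s + 2*s**2 (r(s) = (s**2 + s**2) + s = 2*s**2 + s = s + 2*s**2)
V(C) = 2 (V(C) = 7 - 5 = 2)
X(Y) = (11 + Y)/(2*Y) (X(Y) = (11 + Y)/((2*Y)) = (11 + Y)*(1/(2*Y)) = (11 + Y)/(2*Y))
X(r(-2))*b(V(0)) = ((11 - 2*(1 + 2*(-2)))/(2*((-2*(1 + 2*(-2))))))/2 = ((11 - 2*(1 - 4))/(2*((-2*(1 - 4)))))*(1/2) = ((11 - 2*(-3))/(2*((-2*(-3)))))*(1/2) = ((1/2)*(11 + 6)/6)*(1/2) = ((1/2)*(1/6)*17)*(1/2) = (17/12)*(1/2) = 17/24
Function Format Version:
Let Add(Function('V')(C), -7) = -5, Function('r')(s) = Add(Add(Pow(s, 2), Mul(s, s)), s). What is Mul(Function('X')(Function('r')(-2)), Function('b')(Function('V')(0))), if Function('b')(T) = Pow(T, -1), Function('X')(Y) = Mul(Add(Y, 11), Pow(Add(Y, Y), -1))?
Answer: Rational(17, 24) ≈ 0.70833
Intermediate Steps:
Function('r')(s) = Add(s, Mul(2, Pow(s, 2))) (Function('r')(s) = Add(Add(Pow(s, 2), Pow(s, 2)), s) = Add(Mul(2, Pow(s, 2)), s) = Add(s, Mul(2, Pow(s, 2))))
Function('V')(C) = 2 (Function('V')(C) = Add(7, -5) = 2)
Function('X')(Y) = Mul(Rational(1, 2), Pow(Y, -1), Add(11, Y)) (Function('X')(Y) = Mul(Add(11, Y), Pow(Mul(2, Y), -1)) = Mul(Add(11, Y), Mul(Rational(1, 2), Pow(Y, -1))) = Mul(Rational(1, 2), Pow(Y, -1), Add(11, Y)))
Mul(Function('X')(Function('r')(-2)), Function('b')(Function('V')(0))) = Mul(Mul(Rational(1, 2), Pow(Mul(-2, Add(1, Mul(2, -2))), -1), Add(11, Mul(-2, Add(1, Mul(2, -2))))), Pow(2, -1)) = Mul(Mul(Rational(1, 2), Pow(Mul(-2, Add(1, -4)), -1), Add(11, Mul(-2, Add(1, -4)))), Rational(1, 2)) = Mul(Mul(Rational(1, 2), Pow(Mul(-2, -3), -1), Add(11, Mul(-2, -3))), Rational(1, 2)) = Mul(Mul(Rational(1, 2), Pow(6, -1), Add(11, 6)), Rational(1, 2)) = Mul(Mul(Rational(1, 2), Rational(1, 6), 17), Rational(1, 2)) = Mul(Rational(17, 12), Rational(1, 2)) = Rational(17, 24)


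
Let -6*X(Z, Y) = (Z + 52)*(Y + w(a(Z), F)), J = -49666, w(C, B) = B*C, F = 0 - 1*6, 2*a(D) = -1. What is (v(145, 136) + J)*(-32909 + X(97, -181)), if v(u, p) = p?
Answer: 1411043660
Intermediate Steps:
a(D) = -½ (a(D) = (½)*(-1) = -½)
F = -6 (F = 0 - 6 = -6)
X(Z, Y) = -(3 + Y)*(52 + Z)/6 (X(Z, Y) = -(Z + 52)*(Y - 6*(-½))/6 = -(52 + Z)*(Y + 3)/6 = -(52 + Z)*(3 + Y)/6 = -(3 + Y)*(52 + Z)/6)
(v(145, 136) + J)*(-32909 + X(97, -181)) = (136 - 49666)*(-32909 + (-26 - 26/3*(-181) - ½*97 - ⅙*(-181)*97)) = -49530*(-32909 + (-26 + 4706/3 - 97/2 + 17557/6)) = -49530*(-32909 + 13261/3) = -49530*(-85466/3) = 1411043660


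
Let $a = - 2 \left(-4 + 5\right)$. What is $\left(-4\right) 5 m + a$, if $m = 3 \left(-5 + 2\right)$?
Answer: $178$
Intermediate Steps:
$a = -2$ ($a = \left(-2\right) 1 = -2$)
$m = -9$ ($m = 3 \left(-3\right) = -9$)
$\left(-4\right) 5 m + a = \left(-4\right) 5 \left(-9\right) - 2 = \left(-20\right) \left(-9\right) - 2 = 180 - 2 = 178$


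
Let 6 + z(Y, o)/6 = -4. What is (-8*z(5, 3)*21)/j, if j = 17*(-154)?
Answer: -720/187 ≈ -3.8503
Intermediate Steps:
z(Y, o) = -60 (z(Y, o) = -36 + 6*(-4) = -36 - 24 = -60)
j = -2618
(-8*z(5, 3)*21)/j = (-8*(-60)*21)/(-2618) = (480*21)*(-1/2618) = 10080*(-1/2618) = -720/187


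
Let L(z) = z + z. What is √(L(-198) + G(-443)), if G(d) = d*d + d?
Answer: √195410 ≈ 442.05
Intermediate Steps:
G(d) = d + d² (G(d) = d² + d = d + d²)
L(z) = 2*z
√(L(-198) + G(-443)) = √(2*(-198) - 443*(1 - 443)) = √(-396 - 443*(-442)) = √(-396 + 195806) = √195410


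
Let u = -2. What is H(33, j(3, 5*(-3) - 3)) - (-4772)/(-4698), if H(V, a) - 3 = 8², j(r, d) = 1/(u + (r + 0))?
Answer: 154997/2349 ≈ 65.984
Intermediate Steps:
j(r, d) = 1/(-2 + r) (j(r, d) = 1/(-2 + (r + 0)) = 1/(-2 + r))
H(V, a) = 67 (H(V, a) = 3 + 8² = 3 + 64 = 67)
H(33, j(3, 5*(-3) - 3)) - (-4772)/(-4698) = 67 - (-4772)/(-4698) = 67 - (-4772)*(-1)/4698 = 67 - 1*2386/2349 = 67 - 2386/2349 = 154997/2349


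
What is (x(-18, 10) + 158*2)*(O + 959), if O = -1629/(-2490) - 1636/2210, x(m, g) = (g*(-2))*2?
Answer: 4854662946/18343 ≈ 2.6466e+5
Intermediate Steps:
x(m, g) = -4*g (x(m, g) = -2*g*2 = -4*g)
O = -3157/36686 (O = -1629*(-1/2490) - 1636*1/2210 = 543/830 - 818/1105 = -3157/36686 ≈ -0.086055)
(x(-18, 10) + 158*2)*(O + 959) = (-4*10 + 158*2)*(-3157/36686 + 959) = (-40 + 316)*(35178717/36686) = 276*(35178717/36686) = 4854662946/18343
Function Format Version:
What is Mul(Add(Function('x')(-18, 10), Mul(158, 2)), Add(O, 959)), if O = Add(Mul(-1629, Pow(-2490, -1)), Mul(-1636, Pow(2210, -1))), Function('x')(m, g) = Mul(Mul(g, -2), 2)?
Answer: Rational(4854662946, 18343) ≈ 2.6466e+5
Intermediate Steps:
Function('x')(m, g) = Mul(-4, g) (Function('x')(m, g) = Mul(Mul(-2, g), 2) = Mul(-4, g))
O = Rational(-3157, 36686) (O = Add(Mul(-1629, Rational(-1, 2490)), Mul(-1636, Rational(1, 2210))) = Add(Rational(543, 830), Rational(-818, 1105)) = Rational(-3157, 36686) ≈ -0.086055)
Mul(Add(Function('x')(-18, 10), Mul(158, 2)), Add(O, 959)) = Mul(Add(Mul(-4, 10), Mul(158, 2)), Add(Rational(-3157, 36686), 959)) = Mul(Add(-40, 316), Rational(35178717, 36686)) = Mul(276, Rational(35178717, 36686)) = Rational(4854662946, 18343)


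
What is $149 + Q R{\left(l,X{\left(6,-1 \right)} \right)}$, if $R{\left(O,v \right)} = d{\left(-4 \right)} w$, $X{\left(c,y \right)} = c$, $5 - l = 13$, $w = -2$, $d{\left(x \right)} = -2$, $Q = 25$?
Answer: $249$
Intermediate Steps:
$l = -8$ ($l = 5 - 13 = -8$)
$R{\left(O,v \right)} = 4$ ($R{\left(O,v \right)} = \left(-2\right) \left(-2\right) = 4$)
$149 + Q R{\left(l,X{\left(6,-1 \right)} \right)} = 149 + 25 \cdot 4 = 149 + 100 = 249$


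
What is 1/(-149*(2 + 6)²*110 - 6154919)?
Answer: -1/7203879 ≈ -1.3881e-7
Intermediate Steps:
1/(-149*(2 + 6)²*110 - 6154919) = 1/(-149*8²*110 - 6154919) = 1/(-149*64*110 - 6154919) = 1/(-9536*110 - 6154919) = 1/(-1048960 - 6154919) = 1/(-7203879) = -1/7203879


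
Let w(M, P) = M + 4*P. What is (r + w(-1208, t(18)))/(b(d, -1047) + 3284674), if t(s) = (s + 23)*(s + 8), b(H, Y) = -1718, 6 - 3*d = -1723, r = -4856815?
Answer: -4853759/3282956 ≈ -1.4785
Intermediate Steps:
d = 1729/3 (d = 2 - ⅓*(-1723) = 2 + 1723/3 = 1729/3 ≈ 576.33)
t(s) = (8 + s)*(23 + s) (t(s) = (23 + s)*(8 + s) = (8 + s)*(23 + s))
(r + w(-1208, t(18)))/(b(d, -1047) + 3284674) = (-4856815 + (-1208 + 4*(184 + 18² + 31*18)))/(-1718 + 3284674) = (-4856815 + (-1208 + 4*(184 + 324 + 558)))/3282956 = (-4856815 + (-1208 + 4*1066))*(1/3282956) = (-4856815 + (-1208 + 4264))*(1/3282956) = (-4856815 + 3056)*(1/3282956) = -4853759*1/3282956 = -4853759/3282956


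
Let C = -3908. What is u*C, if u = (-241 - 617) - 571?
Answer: 5584532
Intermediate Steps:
u = -1429 (u = -858 - 571 = -1429)
u*C = -1429*(-3908) = 5584532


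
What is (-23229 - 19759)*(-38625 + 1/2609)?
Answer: 4332013560512/2609 ≈ 1.6604e+9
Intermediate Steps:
(-23229 - 19759)*(-38625 + 1/2609) = -42988*(-38625 + 1/2609) = -42988*(-100772624/2609) = 4332013560512/2609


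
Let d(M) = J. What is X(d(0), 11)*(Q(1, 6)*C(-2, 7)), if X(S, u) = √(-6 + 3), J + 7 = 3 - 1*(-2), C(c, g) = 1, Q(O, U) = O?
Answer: I*√3 ≈ 1.732*I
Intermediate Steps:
J = -2 (J = -7 + (3 - 1*(-2)) = -7 + (3 + 2) = -7 + 5 = -2)
d(M) = -2
X(S, u) = I*√3 (X(S, u) = √(-3) = I*√3)
X(d(0), 11)*(Q(1, 6)*C(-2, 7)) = (I*√3)*(1*1) = (I*√3)*1 = I*√3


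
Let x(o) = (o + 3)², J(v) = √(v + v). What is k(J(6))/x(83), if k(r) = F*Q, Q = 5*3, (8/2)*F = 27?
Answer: 405/29584 ≈ 0.013690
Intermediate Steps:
F = 27/4 (F = (¼)*27 = 27/4 ≈ 6.7500)
Q = 15
J(v) = √2*√v (J(v) = √(2*v) = √2*√v)
x(o) = (3 + o)²
k(r) = 405/4 (k(r) = (27/4)*15 = 405/4)
k(J(6))/x(83) = 405/(4*((3 + 83)²)) = 405/(4*(86²)) = (405/4)/7396 = (405/4)*(1/7396) = 405/29584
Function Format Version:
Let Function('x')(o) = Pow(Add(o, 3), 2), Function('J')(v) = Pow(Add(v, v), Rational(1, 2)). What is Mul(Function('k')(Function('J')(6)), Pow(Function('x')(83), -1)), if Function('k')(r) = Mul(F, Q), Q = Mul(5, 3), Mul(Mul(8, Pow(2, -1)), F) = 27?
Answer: Rational(405, 29584) ≈ 0.013690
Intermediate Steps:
F = Rational(27, 4) (F = Mul(Rational(1, 4), 27) = Rational(27, 4) ≈ 6.7500)
Q = 15
Function('J')(v) = Mul(Pow(2, Rational(1, 2)), Pow(v, Rational(1, 2))) (Function('J')(v) = Pow(Mul(2, v), Rational(1, 2)) = Mul(Pow(2, Rational(1, 2)), Pow(v, Rational(1, 2))))
Function('x')(o) = Pow(Add(3, o), 2)
Function('k')(r) = Rational(405, 4) (Function('k')(r) = Mul(Rational(27, 4), 15) = Rational(405, 4))
Mul(Function('k')(Function('J')(6)), Pow(Function('x')(83), -1)) = Mul(Rational(405, 4), Pow(Pow(Add(3, 83), 2), -1)) = Mul(Rational(405, 4), Pow(Pow(86, 2), -1)) = Mul(Rational(405, 4), Pow(7396, -1)) = Mul(Rational(405, 4), Rational(1, 7396)) = Rational(405, 29584)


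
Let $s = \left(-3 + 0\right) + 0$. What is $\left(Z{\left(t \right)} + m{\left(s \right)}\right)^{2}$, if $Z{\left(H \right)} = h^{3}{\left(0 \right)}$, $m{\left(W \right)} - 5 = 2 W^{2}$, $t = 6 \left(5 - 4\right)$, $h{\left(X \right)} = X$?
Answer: $529$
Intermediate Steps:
$t = 6$ ($t = 6 \cdot 1 = 6$)
$s = -3$ ($s = -3 + 0 = -3$)
$m{\left(W \right)} = 5 + 2 W^{2}$
$Z{\left(H \right)} = 0$ ($Z{\left(H \right)} = 0^{3} = 0$)
$\left(Z{\left(t \right)} + m{\left(s \right)}\right)^{2} = \left(0 + \left(5 + 2 \left(-3\right)^{2}\right)\right)^{2} = \left(0 + \left(5 + 2 \cdot 9\right)\right)^{2} = \left(0 + \left(5 + 18\right)\right)^{2} = \left(0 + 23\right)^{2} = 23^{2} = 529$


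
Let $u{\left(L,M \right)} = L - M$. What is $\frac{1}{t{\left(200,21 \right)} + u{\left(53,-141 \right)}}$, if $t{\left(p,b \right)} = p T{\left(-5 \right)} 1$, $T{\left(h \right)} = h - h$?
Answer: $\frac{1}{194} \approx 0.0051546$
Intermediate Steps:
$T{\left(h \right)} = 0$
$t{\left(p,b \right)} = 0$ ($t{\left(p,b \right)} = p 0 \cdot 1 = 0 \cdot 1 = 0$)
$\frac{1}{t{\left(200,21 \right)} + u{\left(53,-141 \right)}} = \frac{1}{0 + \left(53 - -141\right)} = \frac{1}{0 + \left(53 + 141\right)} = \frac{1}{0 + 194} = \frac{1}{194}$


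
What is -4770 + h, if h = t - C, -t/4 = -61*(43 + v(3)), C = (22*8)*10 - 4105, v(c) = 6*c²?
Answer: 21243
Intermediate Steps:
C = -2345 (C = 176*10 - 4105 = 1760 - 4105 = -2345)
t = 23668 (t = -(-244)*(43 + 6*3²) = -(-244)*(43 + 6*9) = -(-244)*(43 + 54) = -(-244)*97 = -4*(-5917) = 23668)
h = 26013 (h = 23668 - 1*(-2345) = 23668 + 2345 = 26013)
-4770 + h = -4770 + 26013 = 21243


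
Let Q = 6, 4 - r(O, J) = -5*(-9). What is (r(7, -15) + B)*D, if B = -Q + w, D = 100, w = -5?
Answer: -5200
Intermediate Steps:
r(O, J) = -41 (r(O, J) = 4 - (-5)*(-9) = 4 - 1*45 = 4 - 45 = -41)
B = -11 (B = -1*6 - 5 = -6 - 5 = -11)
(r(7, -15) + B)*D = (-41 - 11)*100 = -52*100 = -5200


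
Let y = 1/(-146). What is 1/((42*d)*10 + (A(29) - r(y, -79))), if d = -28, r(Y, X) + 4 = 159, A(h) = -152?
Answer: -1/12067 ≈ -8.2871e-5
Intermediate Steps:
y = -1/146 ≈ -0.0068493
r(Y, X) = 155 (r(Y, X) = -4 + 159 = 155)
1/((42*d)*10 + (A(29) - r(y, -79))) = 1/((42*(-28))*10 + (-152 - 1*155)) = 1/(-1176*10 + (-152 - 155)) = 1/(-11760 - 307) = 1/(-12067) = -1/12067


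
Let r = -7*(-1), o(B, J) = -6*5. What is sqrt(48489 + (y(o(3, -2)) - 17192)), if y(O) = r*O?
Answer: sqrt(31087) ≈ 176.31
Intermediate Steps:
o(B, J) = -30
r = 7
y(O) = 7*O
sqrt(48489 + (y(o(3, -2)) - 17192)) = sqrt(48489 + (7*(-30) - 17192)) = sqrt(48489 + (-210 - 17192)) = sqrt(48489 - 17402) = sqrt(31087)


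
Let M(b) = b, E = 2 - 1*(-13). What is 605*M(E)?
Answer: 9075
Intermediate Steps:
E = 15 (E = 2 + 13 = 15)
605*M(E) = 605*15 = 9075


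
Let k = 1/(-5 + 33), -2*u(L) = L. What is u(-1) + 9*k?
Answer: 23/28 ≈ 0.82143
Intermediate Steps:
u(L) = -L/2
k = 1/28 ≈ 0.035714
u(-1) + 9*k = -½*(-1) + 9*(1/28) = ½ + 9/28 = 23/28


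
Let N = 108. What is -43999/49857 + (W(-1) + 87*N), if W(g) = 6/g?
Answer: 468113231/49857 ≈ 9389.1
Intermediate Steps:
-43999/49857 + (W(-1) + 87*N) = -43999/49857 + (6/(-1) + 87*108) = -43999*1/49857 + (6*(-1) + 9396) = -43999/49857 + (-6 + 9396) = -43999/49857 + 9390 = 468113231/49857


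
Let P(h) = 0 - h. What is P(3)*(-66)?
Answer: 198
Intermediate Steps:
P(h) = -h
P(3)*(-66) = -1*3*(-66) = -3*(-66) = 198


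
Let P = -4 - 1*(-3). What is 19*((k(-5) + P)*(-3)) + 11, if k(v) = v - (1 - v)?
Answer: 695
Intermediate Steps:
k(v) = -1 + 2*v (k(v) = v + (-1 + v) = -1 + 2*v)
P = -1 (P = -4 + 3 = -1)
19*((k(-5) + P)*(-3)) + 11 = 19*(((-1 + 2*(-5)) - 1)*(-3)) + 11 = 19*(((-1 - 10) - 1)*(-3)) + 11 = 19*((-11 - 1)*(-3)) + 11 = 19*(-12*(-3)) + 11 = 19*36 + 11 = 684 + 11 = 695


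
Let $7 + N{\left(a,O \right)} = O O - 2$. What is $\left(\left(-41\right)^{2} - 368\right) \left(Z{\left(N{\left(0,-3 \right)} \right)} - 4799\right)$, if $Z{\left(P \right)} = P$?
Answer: $-6301087$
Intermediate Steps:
$N{\left(a,O \right)} = -9 + O^{2}$ ($N{\left(a,O \right)} = -7 + \left(O O - 2\right) = -7 + \left(O^{2} - 2\right) = -7 + \left(-2 + O^{2}\right) = -9 + O^{2}$)
$\left(\left(-41\right)^{2} - 368\right) \left(Z{\left(N{\left(0,-3 \right)} \right)} - 4799\right) = \left(\left(-41\right)^{2} - 368\right) \left(\left(-9 + \left(-3\right)^{2}\right) - 4799\right) = \left(1681 - 368\right) \left(\left(-9 + 9\right) - 4799\right) = 1313 \left(0 - 4799\right) = 1313 \left(-4799\right) = -6301087$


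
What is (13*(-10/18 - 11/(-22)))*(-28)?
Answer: 182/9 ≈ 20.222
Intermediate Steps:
(13*(-10/18 - 11/(-22)))*(-28) = (13*(-10*1/18 - 11*(-1/22)))*(-28) = (13*(-5/9 + ½))*(-28) = (13*(-1/18))*(-28) = -13/18*(-28) = 182/9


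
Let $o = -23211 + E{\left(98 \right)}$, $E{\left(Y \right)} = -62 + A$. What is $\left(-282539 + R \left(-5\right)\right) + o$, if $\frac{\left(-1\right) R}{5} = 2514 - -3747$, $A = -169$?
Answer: $-149456$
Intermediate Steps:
$E{\left(Y \right)} = -231$ ($E{\left(Y \right)} = -62 - 169 = -231$)
$R = -31305$ ($R = - 5 \left(2514 - -3747\right) = - 5 \left(2514 + 3747\right) = \left(-5\right) 6261 = -31305$)
$o = -23442$ ($o = -23211 - 231 = -23442$)
$\left(-282539 + R \left(-5\right)\right) + o = \left(-282539 - -156525\right) - 23442 = \left(-282539 + 156525\right) - 23442 = -126014 - 23442 = -149456$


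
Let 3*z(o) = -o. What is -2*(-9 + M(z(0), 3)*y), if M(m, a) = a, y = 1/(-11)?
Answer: 204/11 ≈ 18.545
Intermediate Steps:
z(o) = -o/3 (z(o) = (-o)/3 = -o/3)
y = -1/11 ≈ -0.090909
-2*(-9 + M(z(0), 3)*y) = -2*(-9 + 3*(-1/11)) = -2*(-9 - 3/11) = -2*(-102/11) = 204/11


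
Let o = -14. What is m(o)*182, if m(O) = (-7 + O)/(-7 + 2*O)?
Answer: 546/5 ≈ 109.20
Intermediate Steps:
m(O) = (-7 + O)/(-7 + 2*O)
m(o)*182 = ((-7 - 14)/(-7 + 2*(-14)))*182 = (-21/(-7 - 28))*182 = (-21/(-35))*182 = -1/35*(-21)*182 = (⅗)*182 = 546/5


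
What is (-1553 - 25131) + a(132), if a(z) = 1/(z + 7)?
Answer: -3709075/139 ≈ -26684.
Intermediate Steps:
a(z) = 1/(7 + z)
(-1553 - 25131) + a(132) = (-1553 - 25131) + 1/(7 + 132) = -26684 + 1/139 = -3709075/139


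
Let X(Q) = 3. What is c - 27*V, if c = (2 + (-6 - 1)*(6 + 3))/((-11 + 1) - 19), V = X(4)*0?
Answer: 61/29 ≈ 2.1034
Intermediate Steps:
V = 0 (V = 3*0 = 0)
c = 61/29 (c = (2 - 7*9)/(-10 - 19) = (2 - 63)/(-29) = -61*(-1/29) = 61/29 ≈ 2.1034)
c - 27*V = 61/29 - 27*0 = 61/29 + 0 = 61/29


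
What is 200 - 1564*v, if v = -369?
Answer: 577316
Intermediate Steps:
200 - 1564*v = 200 - 1564*(-369) = 200 + 577116 = 577316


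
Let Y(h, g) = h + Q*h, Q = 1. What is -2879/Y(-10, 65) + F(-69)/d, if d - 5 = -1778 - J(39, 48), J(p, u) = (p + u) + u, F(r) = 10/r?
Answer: 94756577/658260 ≈ 143.95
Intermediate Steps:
J(p, u) = p + 2*u
Y(h, g) = 2*h (Y(h, g) = h + 1*h = h + h = 2*h)
d = -1908 (d = 5 + (-1778 - (39 + 2*48)) = 5 + (-1778 - (39 + 96)) = 5 + (-1778 - 1*135) = 5 + (-1778 - 135) = 5 - 1913 = -1908)
-2879/Y(-10, 65) + F(-69)/d = -2879/(2*(-10)) + (10/(-69))/(-1908) = -2879/(-20) + (10*(-1/69))*(-1/1908) = -2879*(-1/20) - 10/69*(-1/1908) = 2879/20 + 5/65826 = 94756577/658260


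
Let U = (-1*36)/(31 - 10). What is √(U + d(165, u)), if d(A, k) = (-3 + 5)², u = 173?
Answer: 4*√7/7 ≈ 1.5119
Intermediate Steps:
U = -12/7 (U = -36/21 = -36*1/21 = -12/7 ≈ -1.7143)
d(A, k) = 4 (d(A, k) = 2² = 4)
√(U + d(165, u)) = √(-12/7 + 4) = √(16/7) = 4*√7/7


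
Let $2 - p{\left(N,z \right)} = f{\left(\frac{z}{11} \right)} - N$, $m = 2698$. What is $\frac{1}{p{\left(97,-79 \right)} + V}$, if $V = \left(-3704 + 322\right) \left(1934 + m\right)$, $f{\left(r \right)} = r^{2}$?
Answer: $- \frac{121}{1895510566} \approx -6.3835 \cdot 10^{-8}$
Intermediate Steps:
$p{\left(N,z \right)} = 2 + N - \frac{z^{2}}{121}$ ($p{\left(N,z \right)} = 2 - \left(\left(\frac{z}{11}\right)^{2} - N\right) = 2 - \left(\frac{z^{2}}{121} - N\right) = 2 - \left(- N + \frac{z^{2}}{121}\right) = 2 + \left(N - \frac{z^{2}}{121}\right) = 2 + N - \frac{z^{2}}{121}$)
$V = -15665424$ ($V = \left(-3704 + 322\right) \left(1934 + 2698\right) = \left(-3382\right) 4632 = -15665424$)
$\frac{1}{p{\left(97,-79 \right)} + V} = \frac{1}{\left(2 + 97 - \frac{\left(-79\right)^{2}}{121}\right) - 15665424} = \frac{1}{\left(2 + 97 - \frac{6241}{121}\right) - 15665424} = \frac{1}{\frac{5738}{121} - 15665424} = \frac{1}{- \frac{1895510566}{121}} = - \frac{121}{1895510566}$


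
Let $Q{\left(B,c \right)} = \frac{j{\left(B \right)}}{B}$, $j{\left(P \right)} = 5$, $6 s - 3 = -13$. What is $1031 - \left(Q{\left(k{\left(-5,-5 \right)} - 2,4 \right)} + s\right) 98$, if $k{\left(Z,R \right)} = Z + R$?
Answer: $\frac{7411}{6} \approx 1235.2$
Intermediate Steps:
$s = - \frac{5}{3}$ ($s = \frac{1}{2} + \frac{1}{6} \left(-13\right) = \frac{1}{2} - \frac{13}{6} = - \frac{5}{3} \approx -1.6667$)
$k{\left(Z,R \right)} = R + Z$
$Q{\left(B,c \right)} = \frac{5}{B}$
$1031 - \left(Q{\left(k{\left(-5,-5 \right)} - 2,4 \right)} + s\right) 98 = 1031 - \left(\frac{5}{\left(-5 - 5\right) - 2} - \frac{5}{3}\right) 98 = 1031 - \left(\frac{5}{-10 - 2} - \frac{5}{3}\right) 98 = 1031 - \left(\frac{5}{-12} - \frac{5}{3}\right) 98 = 1031 - \left(5 \left(- \frac{1}{12}\right) - \frac{5}{3}\right) 98 = 1031 - \left(- \frac{5}{12} - \frac{5}{3}\right) 98 = 1031 - \left(- \frac{25}{12}\right) 98 = 1031 - - \frac{1225}{6} = 1031 + \frac{1225}{6} = \frac{7411}{6}$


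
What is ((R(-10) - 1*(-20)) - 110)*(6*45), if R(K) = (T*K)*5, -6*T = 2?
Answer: -19800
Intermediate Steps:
T = -1/3 (T = -1/6*2 = -1/3 ≈ -0.33333)
R(K) = -5*K/3 (R(K) = -K/3*5 = -5*K/3)
((R(-10) - 1*(-20)) - 110)*(6*45) = ((-5/3*(-10) - 1*(-20)) - 110)*(6*45) = ((50/3 + 20) - 110)*270 = (110/3 - 110)*270 = -220/3*270 = -19800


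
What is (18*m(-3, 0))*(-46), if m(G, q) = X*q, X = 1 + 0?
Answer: 0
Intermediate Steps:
X = 1
m(G, q) = q (m(G, q) = 1*q = q)
(18*m(-3, 0))*(-46) = (18*0)*(-46) = 0*(-46) = 0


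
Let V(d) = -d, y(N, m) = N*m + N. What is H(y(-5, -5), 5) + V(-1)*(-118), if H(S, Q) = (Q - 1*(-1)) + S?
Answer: -92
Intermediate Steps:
y(N, m) = N + N*m
H(S, Q) = 1 + Q + S (H(S, Q) = (Q + 1) + S = (1 + Q) + S = 1 + Q + S)
H(y(-5, -5), 5) + V(-1)*(-118) = (1 + 5 - 5*(1 - 5)) - 1*(-1)*(-118) = (1 + 5 - 5*(-4)) + 1*(-118) = (1 + 5 + 20) - 118 = 26 - 118 = -92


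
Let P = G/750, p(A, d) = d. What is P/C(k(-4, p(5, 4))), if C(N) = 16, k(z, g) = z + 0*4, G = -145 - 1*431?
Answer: -6/125 ≈ -0.048000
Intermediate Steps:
G = -576 (G = -145 - 431 = -576)
k(z, g) = z (k(z, g) = z + 0 = z)
P = -96/125 (P = -576/750 = -576*1/750 = -96/125 ≈ -0.76800)
P/C(k(-4, p(5, 4))) = -96/125/16 = -96/125*1/16 = -6/125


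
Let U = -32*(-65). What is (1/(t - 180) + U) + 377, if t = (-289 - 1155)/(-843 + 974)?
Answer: 61483837/25024 ≈ 2457.0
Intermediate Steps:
U = 2080
t = -1444/131 ≈ -11.023
(1/(t - 180) + U) + 377 = (1/(-1444/131 - 180) + 2080) + 377 = (1/(-25024/131) + 2080) + 377 = (-131/25024 + 2080) + 377 = 52049789/25024 + 377 = 61483837/25024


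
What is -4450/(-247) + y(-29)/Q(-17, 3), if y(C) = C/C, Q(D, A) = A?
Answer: 13597/741 ≈ 18.350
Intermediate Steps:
y(C) = 1
-4450/(-247) + y(-29)/Q(-17, 3) = -4450/(-247) + 1/3 = -4450*(-1/247) + 1*(1/3) = 4450/247 + 1/3 = 13597/741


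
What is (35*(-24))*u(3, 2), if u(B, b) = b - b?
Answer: 0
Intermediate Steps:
u(B, b) = 0 (u(B, b) = b - b = 0)
(35*(-24))*u(3, 2) = (35*(-24))*0 = -840*0 = 0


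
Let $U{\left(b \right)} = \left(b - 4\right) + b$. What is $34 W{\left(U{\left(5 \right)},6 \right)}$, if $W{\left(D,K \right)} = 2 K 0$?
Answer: $0$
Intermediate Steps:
$U{\left(b \right)} = -4 + 2 b$ ($U{\left(b \right)} = \left(-4 + b\right) + b = -4 + 2 b$)
$W{\left(D,K \right)} = 0$
$34 W{\left(U{\left(5 \right)},6 \right)} = 34 \cdot 0 = 0$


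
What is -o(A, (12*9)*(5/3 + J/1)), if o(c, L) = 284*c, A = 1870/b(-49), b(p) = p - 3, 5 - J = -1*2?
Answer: 132770/13 ≈ 10213.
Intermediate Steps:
J = 7 (J = 5 - (-1)*2 = 5 - 1*(-2) = 5 + 2 = 7)
b(p) = -3 + p
A = -935/26 (A = 1870/(-3 - 49) = 1870/(-52) = 1870*(-1/52) = -935/26 ≈ -35.962)
-o(A, (12*9)*(5/3 + J/1)) = -284*(-935)/26 = -1*(-132770/13) = 132770/13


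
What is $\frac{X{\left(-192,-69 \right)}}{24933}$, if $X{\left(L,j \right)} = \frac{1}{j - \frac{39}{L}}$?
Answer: $- \frac{64}{109779999} \approx -5.8298 \cdot 10^{-7}$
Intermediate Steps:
$\frac{X{\left(-192,-69 \right)}}{24933} = \frac{\left(-192\right) \frac{1}{-39 - -13248}}{24933} = - \frac{192}{-39 + 13248} \cdot \frac{1}{24933} = - \frac{192}{13209} \cdot \frac{1}{24933} = \left(-192\right) \frac{1}{13209} \cdot \frac{1}{24933} = \left(- \frac{64}{4403}\right) \frac{1}{24933} = - \frac{64}{109779999}$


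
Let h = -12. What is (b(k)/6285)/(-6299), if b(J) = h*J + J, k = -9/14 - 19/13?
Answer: -4213/7205237130 ≈ -5.8471e-7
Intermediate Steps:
k = -383/182 (k = -9*1/14 - 19*1/13 = -9/14 - 19/13 = -383/182 ≈ -2.1044)
b(J) = -11*J (b(J) = -12*J + J = -11*J)
(b(k)/6285)/(-6299) = (-11*(-383/182)/6285)/(-6299) = ((4213/182)*(1/6285))*(-1/6299) = (4213/1143870)*(-1/6299) = -4213/7205237130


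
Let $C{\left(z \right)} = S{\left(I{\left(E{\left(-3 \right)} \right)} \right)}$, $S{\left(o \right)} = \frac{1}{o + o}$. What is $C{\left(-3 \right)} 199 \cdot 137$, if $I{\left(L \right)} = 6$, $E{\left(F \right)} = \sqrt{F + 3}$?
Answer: $\frac{27263}{12} \approx 2271.9$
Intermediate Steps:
$E{\left(F \right)} = \sqrt{3 + F}$
$S{\left(o \right)} = \frac{1}{2 o}$
$C{\left(z \right)} = \frac{1}{12}$ ($C{\left(z \right)} = \frac{1}{2 \cdot 6} = \frac{1}{2} \cdot \frac{1}{6} = \frac{1}{12}$)
$C{\left(-3 \right)} 199 \cdot 137 = \frac{1}{12} \cdot 199 \cdot 137 = \frac{199}{12} \cdot 137 = \frac{27263}{12}$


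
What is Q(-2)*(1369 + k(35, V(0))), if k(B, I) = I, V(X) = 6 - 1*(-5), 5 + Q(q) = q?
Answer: -9660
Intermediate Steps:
Q(q) = -5 + q
V(X) = 11 (V(X) = 6 + 5 = 11)
Q(-2)*(1369 + k(35, V(0))) = (-5 - 2)*(1369 + 11) = -7*1380 = -9660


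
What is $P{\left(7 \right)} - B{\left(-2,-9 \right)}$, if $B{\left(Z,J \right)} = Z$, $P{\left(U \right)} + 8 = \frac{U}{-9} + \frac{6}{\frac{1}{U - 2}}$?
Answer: $\frac{209}{9} \approx 23.222$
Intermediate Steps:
$P{\left(U \right)} = -20 + \frac{53 U}{9}$ ($P{\left(U \right)} = -8 + \left(\frac{U}{-9} + \frac{6}{\frac{1}{U - 2}}\right) = -8 + \left(U \left(- \frac{1}{9}\right) + \frac{6}{\frac{1}{-2 + U}}\right) = -8 - \left(- 6 \left(-2 + U\right) + \frac{U}{9}\right) = -8 + \left(- \frac{U}{9} + \left(-12 + 6 U\right)\right) = -8 + \left(-12 + \frac{53 U}{9}\right) = -20 + \frac{53 U}{9}$)
$P{\left(7 \right)} - B{\left(-2,-9 \right)} = \left(-20 + \frac{53}{9} \cdot 7\right) - -2 = \left(-20 + \frac{371}{9}\right) + 2 = \frac{191}{9} + 2 = \frac{209}{9}$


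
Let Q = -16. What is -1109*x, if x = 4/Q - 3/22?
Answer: 18853/44 ≈ 428.48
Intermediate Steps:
x = -17/44 (x = 4/(-16) - 3/22 = 4*(-1/16) - 3*1/22 = -¼ - 3/22 = -17/44 ≈ -0.38636)
-1109*x = -1109*(-17/44) = 18853/44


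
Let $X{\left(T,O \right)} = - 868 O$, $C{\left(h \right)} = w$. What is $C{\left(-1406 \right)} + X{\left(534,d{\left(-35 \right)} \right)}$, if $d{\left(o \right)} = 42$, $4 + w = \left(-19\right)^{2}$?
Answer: $-36099$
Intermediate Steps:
$w = 357$ ($w = -4 + \left(-19\right)^{2} = -4 + 361 = 357$)
$C{\left(h \right)} = 357$
$C{\left(-1406 \right)} + X{\left(534,d{\left(-35 \right)} \right)} = 357 - 36456 = -36099$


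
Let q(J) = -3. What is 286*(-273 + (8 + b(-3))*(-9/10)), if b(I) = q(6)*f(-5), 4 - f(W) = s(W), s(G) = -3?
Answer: -373659/5 ≈ -74732.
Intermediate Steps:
f(W) = 7 (f(W) = 4 - 1*(-3) = 4 + 3 = 7)
b(I) = -21 (b(I) = -3*7 = -21)
286*(-273 + (8 + b(-3))*(-9/10)) = 286*(-273 + (8 - 21)*(-9/10)) = 286*(-273 - (-117)/10) = 286*(-273 - 13*(-9/10)) = 286*(-273 + 117/10) = 286*(-2613/10) = -373659/5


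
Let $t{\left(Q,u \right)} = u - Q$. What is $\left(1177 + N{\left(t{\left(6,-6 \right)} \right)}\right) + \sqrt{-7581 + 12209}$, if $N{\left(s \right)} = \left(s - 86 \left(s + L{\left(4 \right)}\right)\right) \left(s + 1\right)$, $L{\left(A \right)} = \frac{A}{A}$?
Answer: $-9097 + 2 \sqrt{1157} \approx -9029.0$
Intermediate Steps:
$L{\left(A \right)} = 1$
$N{\left(s \right)} = \left(1 + s\right) \left(-86 - 85 s\right)$ ($N{\left(s \right)} = \left(s - 86 \left(s + 1\right)\right) \left(s + 1\right) = \left(s - 86 \left(1 + s\right)\right) \left(1 + s\right) = \left(s - \left(86 + 86 s\right)\right) \left(1 + s\right) = \left(-86 - 85 s\right) \left(1 + s\right) = \left(1 + s\right) \left(-86 - 85 s\right)$)
$\left(1177 + N{\left(t{\left(6,-6 \right)} \right)}\right) + \sqrt{-7581 + 12209} = \left(1177 - \left(86 + 85 \left(-6 - 6\right)^{2} + 171 \left(-6 - 6\right)\right)\right) + \sqrt{-7581 + 12209} = \left(1177 - \left(86 + 85 \left(-6 - 6\right)^{2} + 171 \left(-6 - 6\right)\right)\right) + \sqrt{4628} = \left(1177 - \left(-1966 + 12240\right)\right) + 2 \sqrt{1157} = \left(1177 - 10274\right) + 2 \sqrt{1157} = -9097 + 2 \sqrt{1157}$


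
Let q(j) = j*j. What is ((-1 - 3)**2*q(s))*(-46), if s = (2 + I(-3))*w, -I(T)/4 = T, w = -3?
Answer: -1298304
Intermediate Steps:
I(T) = -4*T
s = -42 (s = (2 - 4*(-3))*(-3) = (2 + 12)*(-3) = 14*(-3) = -42)
q(j) = j**2
((-1 - 3)**2*q(s))*(-46) = ((-1 - 3)**2*(-42)**2)*(-46) = ((-4)**2*1764)*(-46) = (16*1764)*(-46) = 28224*(-46) = -1298304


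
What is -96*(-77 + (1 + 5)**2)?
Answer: 3936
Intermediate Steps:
-96*(-77 + (1 + 5)**2) = -96*(-77 + 6**2) = -96*(-77 + 36) = -96*(-41) = 3936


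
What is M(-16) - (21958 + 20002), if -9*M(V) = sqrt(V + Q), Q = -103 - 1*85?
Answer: -41960 - 2*I*sqrt(51)/9 ≈ -41960.0 - 1.587*I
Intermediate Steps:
Q = -188 (Q = -103 - 85 = -188)
M(V) = -sqrt(-188 + V)/9 (M(V) = -sqrt(V - 188)/9 = -sqrt(-188 + V)/9)
M(-16) - (21958 + 20002) = -sqrt(-188 - 16)/9 - (21958 + 20002) = -2*I*sqrt(51)/9 - 1*41960 = -2*I*sqrt(51)/9 - 41960 = -41960 - 2*I*sqrt(51)/9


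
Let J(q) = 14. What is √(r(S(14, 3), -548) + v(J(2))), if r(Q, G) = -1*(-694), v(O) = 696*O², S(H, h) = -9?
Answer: √137110 ≈ 370.28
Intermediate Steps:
r(Q, G) = 694
√(r(S(14, 3), -548) + v(J(2))) = √(694 + 696*14²) = √(694 + 696*196) = √(694 + 136416) = √137110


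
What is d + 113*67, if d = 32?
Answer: 7603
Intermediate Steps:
d + 113*67 = 32 + 113*67 = 32 + 7571 = 7603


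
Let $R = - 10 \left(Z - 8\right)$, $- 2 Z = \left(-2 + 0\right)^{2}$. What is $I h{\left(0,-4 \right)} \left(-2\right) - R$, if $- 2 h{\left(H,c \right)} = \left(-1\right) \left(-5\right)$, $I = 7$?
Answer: $-65$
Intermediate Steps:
$Z = -2$ ($Z = - \frac{\left(-2 + 0\right)^{2}}{2} = - \frac{\left(-2\right)^{2}}{2} = \left(- \frac{1}{2}\right) 4 = -2$)
$h{\left(H,c \right)} = - \frac{5}{2}$ ($h{\left(H,c \right)} = - \frac{\left(-1\right) \left(-5\right)}{2} = \left(- \frac{1}{2}\right) 5 = - \frac{5}{2}$)
$R = 100$ ($R = - 10 \left(-2 - 8\right) = \left(-10\right) \left(-10\right) = 100$)
$I h{\left(0,-4 \right)} \left(-2\right) - R = 7 \left(- \frac{5}{2}\right) \left(-2\right) - 100 = \left(- \frac{35}{2}\right) \left(-2\right) - 100 = 35 - 100 = -65$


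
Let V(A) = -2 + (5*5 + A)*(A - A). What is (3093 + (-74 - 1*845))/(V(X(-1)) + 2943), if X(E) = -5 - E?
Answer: 2174/2941 ≈ 0.73920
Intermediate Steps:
V(A) = -2 (V(A) = -2 + (25 + A)*0 = -2 + 0 = -2)
(3093 + (-74 - 1*845))/(V(X(-1)) + 2943) = (3093 + (-74 - 1*845))/(-2 + 2943) = (3093 + (-74 - 845))/2941 = (3093 - 919)*(1/2941) = 2174*(1/2941) = 2174/2941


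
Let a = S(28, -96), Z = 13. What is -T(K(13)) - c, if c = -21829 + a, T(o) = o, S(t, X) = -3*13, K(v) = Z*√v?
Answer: 21868 - 13*√13 ≈ 21821.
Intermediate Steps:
K(v) = 13*√v
S(t, X) = -39
a = -39
c = -21868 (c = -21829 - 39 = -21868)
-T(K(13)) - c = -13*√13 - 1*(-21868) = -13*√13 + 21868 = 21868 - 13*√13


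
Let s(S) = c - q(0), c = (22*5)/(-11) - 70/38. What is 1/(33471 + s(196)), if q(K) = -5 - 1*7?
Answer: 19/635952 ≈ 2.9876e-5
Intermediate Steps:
q(K) = -12 (q(K) = -5 - 7 = -12)
c = -225/19 (c = 110*(-1/11) - 70*1/38 = -10 - 35/19 = -225/19 ≈ -11.842)
s(S) = 3/19 (s(S) = -225/19 - 1*(-12) = -225/19 + 12 = 3/19)
1/(33471 + s(196)) = 1/(33471 + 3/19) = 1/(635952/19) = 19/635952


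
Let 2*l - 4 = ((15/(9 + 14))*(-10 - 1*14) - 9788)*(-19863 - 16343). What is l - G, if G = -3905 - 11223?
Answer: 4082284842/23 ≈ 1.7749e+8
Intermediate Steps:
l = 4081936898/23 (l = 2 + (((15/(9 + 14))*(-10 - 1*14) - 9788)*(-19863 - 16343))/2 = 2 + (((15/23)*(-10 - 14) - 9788)*(-36206))/2 = 2 + ((((1/23)*15)*(-24) - 9788)*(-36206))/2 = 2 + (((15/23)*(-24) - 9788)*(-36206))/2 = 2 + ((-360/23 - 9788)*(-36206))/2 = 2 + (-225484/23*(-36206))/2 = 2 + (1/2)*(8163873704/23) = 2 + 4081936852/23 = 4081936898/23 ≈ 1.7748e+8)
G = -15128
l - G = 4081936898/23 - 1*(-15128) = 4081936898/23 + 15128 = 4082284842/23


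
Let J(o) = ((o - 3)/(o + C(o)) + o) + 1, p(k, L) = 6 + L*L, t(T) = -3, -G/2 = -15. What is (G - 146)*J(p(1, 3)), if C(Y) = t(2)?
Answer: -1972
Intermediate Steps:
G = 30 (G = -2*(-15) = 30)
C(Y) = -3
p(k, L) = 6 + L**2
J(o) = 2 + o (J(o) = ((o - 3)/(o - 3) + o) + 1 = ((-3 + o)/(-3 + o) + o) + 1 = (1 + o) + 1 = 2 + o)
(G - 146)*J(p(1, 3)) = (30 - 146)*(2 + (6 + 3**2)) = -116*(2 + (6 + 9)) = -116*(2 + 15) = -116*17 = -1972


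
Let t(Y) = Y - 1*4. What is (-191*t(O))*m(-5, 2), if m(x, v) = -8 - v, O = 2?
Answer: -3820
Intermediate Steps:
t(Y) = -4 + Y (t(Y) = Y - 4 = -4 + Y)
(-191*t(O))*m(-5, 2) = (-191*(-4 + 2))*(-8 - 1*2) = (-191*(-2))*(-8 - 2) = 382*(-10) = -3820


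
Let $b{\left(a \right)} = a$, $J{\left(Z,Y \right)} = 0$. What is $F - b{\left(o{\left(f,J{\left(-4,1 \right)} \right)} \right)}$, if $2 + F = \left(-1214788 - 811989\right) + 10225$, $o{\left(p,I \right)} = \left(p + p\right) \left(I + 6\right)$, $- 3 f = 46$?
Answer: $-2016370$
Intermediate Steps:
$f = - \frac{46}{3}$ ($f = \left(- \frac{1}{3}\right) 46 = - \frac{46}{3} \approx -15.333$)
$o{\left(p,I \right)} = 2 p \left(6 + I\right)$
$F = -2016554$ ($F = -2 + \left(\left(-1214788 - 811989\right) + 10225\right) = -2 + \left(-2026777 + 10225\right) = -2 - 2016552 = -2016554$)
$F - b{\left(o{\left(f,J{\left(-4,1 \right)} \right)} \right)} = -2016554 - 2 \left(- \frac{46}{3}\right) \left(6 + 0\right) = -2016554 - 2 \left(- \frac{46}{3}\right) 6 = -2016554 - -184 = -2016554 + 184 = -2016370$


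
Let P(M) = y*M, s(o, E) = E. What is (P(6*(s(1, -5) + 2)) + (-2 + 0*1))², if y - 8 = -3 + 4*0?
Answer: 8464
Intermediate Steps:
y = 5 (y = 8 + (-3 + 4*0) = 8 + (-3 + 0) = 8 - 3 = 5)
P(M) = 5*M
(P(6*(s(1, -5) + 2)) + (-2 + 0*1))² = (5*(6*(-5 + 2)) + (-2 + 0*1))² = (5*(6*(-3)) + (-2 + 0))² = (5*(-18) - 2)² = (-90 - 2)² = (-92)² = 8464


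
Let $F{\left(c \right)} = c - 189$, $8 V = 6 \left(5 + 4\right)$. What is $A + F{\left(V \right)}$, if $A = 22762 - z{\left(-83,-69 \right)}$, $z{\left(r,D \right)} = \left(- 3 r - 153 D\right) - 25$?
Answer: $\frac{47195}{4} \approx 11799.0$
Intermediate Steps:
$V = \frac{27}{4}$ ($V = \frac{6 \left(5 + 4\right)}{8} = \frac{6 \cdot 9}{8} = \frac{1}{8} \cdot 54 = \frac{27}{4} \approx 6.75$)
$z{\left(r,D \right)} = -25 - 153 D - 3 r$ ($z{\left(r,D \right)} = \left(- 153 D - 3 r\right) - 25 = -25 - 153 D - 3 r$)
$F{\left(c \right)} = -189 + c$
$A = 11981$ ($A = 22762 - \left(-25 - -10557 - -249\right) = 22762 - \left(-25 + 10557 + 249\right) = 22762 - 10781 = 11981$)
$A + F{\left(V \right)} = 11981 + \left(-189 + \frac{27}{4}\right) = 11981 - \frac{729}{4} = \frac{47195}{4}$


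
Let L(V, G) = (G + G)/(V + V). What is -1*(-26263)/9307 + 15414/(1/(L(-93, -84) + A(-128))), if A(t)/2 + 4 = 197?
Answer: 1720637241565/288517 ≈ 5.9637e+6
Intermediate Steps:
A(t) = 386 (A(t) = -8 + 2*197 = -8 + 394 = 386)
L(V, G) = G/V (L(V, G) = (2*G)/((2*V)) = (2*G)*(1/(2*V)) = G/V)
-1*(-26263)/9307 + 15414/(1/(L(-93, -84) + A(-128))) = -1*(-26263)/9307 + 15414/(1/(-84/(-93) + 386)) = 26263*(1/9307) + 15414/(1/(-84*(-1/93) + 386)) = 26263/9307 + 15414/(1/(28/31 + 386)) = 26263/9307 + 15414/(1/(11994/31)) = 26263/9307 + 15414/(31/11994) = 26263/9307 + 15414*(11994/31) = 26263/9307 + 184875516/31 = 1720637241565/288517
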